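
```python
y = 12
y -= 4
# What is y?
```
Trace:
  y=12
  y=8

Final answer: 8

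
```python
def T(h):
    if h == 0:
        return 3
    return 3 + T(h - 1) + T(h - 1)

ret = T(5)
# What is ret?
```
Call trace (a repeated sub-call is expanded the first time; later identical calls just restate its return value):
T(h=5)
  T(h=4)
    T(h=3)
      T(h=2)
        T(h=1)
          T(h=0)
          -> return 3
          T(h=0)
          -> return 3
        -> return 9
        T(h=1) -> return 9  (same call as traced above)
      -> return 21
      T(h=2) -> return 21  (same call as traced above)
    -> return 45
    T(h=3) -> return 45  (same call as traced above)
  -> return 93
  T(h=4) -> return 93  (same call as traced above)
-> return 189

Final answer: 189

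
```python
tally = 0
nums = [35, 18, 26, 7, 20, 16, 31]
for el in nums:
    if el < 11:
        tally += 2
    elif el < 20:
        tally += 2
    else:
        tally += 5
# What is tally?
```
Trace:
  tally=0
  tally=5, el=35
  tally=7, el=18
  tally=12, el=26
  tally=14, el=7
  tally=19, el=20
  tally=21, el=16
  tally=26, el=31

Final answer: 26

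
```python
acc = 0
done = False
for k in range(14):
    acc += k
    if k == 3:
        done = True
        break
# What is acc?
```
Trace:
  acc=0
  acc=0, done=False
  acc=0, done=False, k=0
  acc=1, done=False, k=1
  acc=3, done=False, k=2
  acc=6, done=True, k=3

Final answer: 6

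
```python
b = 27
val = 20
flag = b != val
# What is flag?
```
Trace:
  b=27
  b=27, val=20
  b=27, val=20, flag=True

Final answer: True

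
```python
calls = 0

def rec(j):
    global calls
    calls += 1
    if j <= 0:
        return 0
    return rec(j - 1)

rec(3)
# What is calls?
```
Call trace:
rec(j=3)
  rec(j=2)
    rec(j=1)
      rec(j=0)
      -> return 0
    -> return 0
  -> return 0
-> return 0

calls is incremented once per call. rec is entered once for each j = 3, 2, 1, 0 (the j <= 0 call returns without recursing), i.e. 3 + 1 calls.
calls = 4

Final answer: 4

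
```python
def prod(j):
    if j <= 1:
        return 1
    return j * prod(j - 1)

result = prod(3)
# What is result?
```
Call trace:
prod(j=3)
  prod(j=2)
    prod(j=1)
    -> return 1
  -> return 2
-> return 6

Final answer: 6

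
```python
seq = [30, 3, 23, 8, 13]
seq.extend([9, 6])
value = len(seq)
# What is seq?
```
Trace:
  seq=[30, 3, 23, 8, 13]
  seq=[30, 3, 23, 8, 13, 9, 6]
  seq=[30, 3, 23, 8, 13, 9, 6], value=7

Final answer: [30, 3, 23, 8, 13, 9, 6]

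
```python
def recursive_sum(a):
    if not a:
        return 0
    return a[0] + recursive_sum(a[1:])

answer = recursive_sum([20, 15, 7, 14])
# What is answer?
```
Call trace:
recursive_sum(a=[20, 15, 7, 14])
  recursive_sum(a=[15, 7, 14])
    recursive_sum(a=[7, 14])
      recursive_sum(a=[14])
        recursive_sum(a=[])
        -> return 0
      -> return 14
    -> return 21
  -> return 36
-> return 56

Final answer: 56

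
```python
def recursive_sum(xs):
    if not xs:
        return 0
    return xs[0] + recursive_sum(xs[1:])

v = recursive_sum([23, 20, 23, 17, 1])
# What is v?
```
Call trace:
recursive_sum(xs=[23, 20, 23, 17, 1])
  recursive_sum(xs=[20, 23, 17, 1])
    recursive_sum(xs=[23, 17, 1])
      recursive_sum(xs=[17, 1])
        recursive_sum(xs=[1])
          recursive_sum(xs=[])
          -> return 0
        -> return 1
      -> return 18
    -> return 41
  -> return 61
-> return 84

Final answer: 84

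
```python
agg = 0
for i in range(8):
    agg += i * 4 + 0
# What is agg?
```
Trace:
  agg=0
  agg=0, i=0
  agg=4, i=1
  agg=12, i=2
  agg=24, i=3
  agg=40, i=4
  agg=60, i=5
  agg=84, i=6
  agg=112, i=7

Final answer: 112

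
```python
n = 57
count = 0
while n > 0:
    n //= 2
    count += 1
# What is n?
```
Trace:
  n=57
  n=57, count=0
  n=28, count=1
  n=14, count=2
  n=7, count=3
  n=3, count=4
  n=1, count=5
  n=0, count=6

Final answer: 0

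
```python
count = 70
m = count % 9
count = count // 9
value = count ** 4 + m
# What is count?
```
Trace:
  count=70
  count=70, m=7
  count=7, m=7
  count=7, m=7, value=2408

Final answer: 7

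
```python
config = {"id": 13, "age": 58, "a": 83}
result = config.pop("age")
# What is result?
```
Trace:
  config={'id': 13, 'age': 58, 'a': 83}
  config={'id': 13, 'a': 83}, result=58

Final answer: 58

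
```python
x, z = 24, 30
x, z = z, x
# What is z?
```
Trace:
  x=24, z=30
  x=30, z=24

Final answer: 24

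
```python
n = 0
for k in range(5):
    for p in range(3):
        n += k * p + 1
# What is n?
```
Trace:
  n=0
  n=1, k=0, p=0
  n=2, k=0, p=1
  n=3, k=0, p=2
  n=4, k=1, p=0
  n=6, k=1, p=1
  n=9, k=1, p=2
  n=10, k=2, p=0
  n=13, k=2, p=1
  n=18, k=2, p=2
  n=19, k=3, p=0
  n=23, k=3, p=1
  n=30, k=3, p=2
  n=31, k=4, p=0
  n=36, k=4, p=1
  n=45, k=4, p=2

Final answer: 45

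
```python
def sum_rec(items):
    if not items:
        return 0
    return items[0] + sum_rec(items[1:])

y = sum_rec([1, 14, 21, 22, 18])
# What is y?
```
Call trace:
sum_rec(items=[1, 14, 21, 22, 18])
  sum_rec(items=[14, 21, 22, 18])
    sum_rec(items=[21, 22, 18])
      sum_rec(items=[22, 18])
        sum_rec(items=[18])
          sum_rec(items=[])
          -> return 0
        -> return 18
      -> return 40
    -> return 61
  -> return 75
-> return 76

Final answer: 76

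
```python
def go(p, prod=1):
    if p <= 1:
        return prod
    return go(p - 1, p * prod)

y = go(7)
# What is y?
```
Call trace:
go(p=7, prod=1)
  go(p=6, prod=7)
    go(p=5, prod=42)
      go(p=4, prod=210)
        go(p=3, prod=840)
          go(p=2, prod=2520)
            go(p=1, prod=5040)
            -> return 5040
          -> return 5040
        -> return 5040
      -> return 5040
    -> return 5040
  -> return 5040
-> return 5040

Final answer: 5040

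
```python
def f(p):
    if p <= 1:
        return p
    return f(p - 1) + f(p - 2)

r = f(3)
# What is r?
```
Call trace:
f(p=3)
  f(p=2)
    f(p=1)
    -> return 1
    f(p=0)
    -> return 0
  -> return 1
  f(p=1)
  -> return 1
-> return 2

Final answer: 2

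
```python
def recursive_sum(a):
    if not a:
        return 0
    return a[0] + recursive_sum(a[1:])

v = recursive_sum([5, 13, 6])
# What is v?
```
Call trace:
recursive_sum(a=[5, 13, 6])
  recursive_sum(a=[13, 6])
    recursive_sum(a=[6])
      recursive_sum(a=[])
      -> return 0
    -> return 6
  -> return 19
-> return 24

Final answer: 24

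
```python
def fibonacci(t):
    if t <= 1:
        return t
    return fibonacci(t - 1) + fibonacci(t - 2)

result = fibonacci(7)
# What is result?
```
Call trace (a repeated sub-call is expanded the first time; later identical calls just restate its return value):
fibonacci(t=7)
  fibonacci(t=6)
    fibonacci(t=5)
      fibonacci(t=4)
        fibonacci(t=3)
          fibonacci(t=2)
            fibonacci(t=1)
            -> return 1
            fibonacci(t=0)
            -> return 0
          -> return 1
          fibonacci(t=1)
          -> return 1
        -> return 2
        fibonacci(t=2) -> return 1  (same call as traced above)
      -> return 3
      fibonacci(t=3) -> return 2  (same call as traced above)
    -> return 5
    fibonacci(t=4) -> return 3  (same call as traced above)
  -> return 8
  fibonacci(t=5) -> return 5  (same call as traced above)
-> return 13

Final answer: 13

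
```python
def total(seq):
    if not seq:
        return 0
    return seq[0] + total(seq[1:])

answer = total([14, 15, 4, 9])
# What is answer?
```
Call trace:
total(seq=[14, 15, 4, 9])
  total(seq=[15, 4, 9])
    total(seq=[4, 9])
      total(seq=[9])
        total(seq=[])
        -> return 0
      -> return 9
    -> return 13
  -> return 28
-> return 42

Final answer: 42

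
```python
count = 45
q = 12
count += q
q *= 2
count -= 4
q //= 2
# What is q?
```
Trace:
  count=45
  count=45, q=12
  count=57, q=12
  count=57, q=24
  count=53, q=24
  count=53, q=12

Final answer: 12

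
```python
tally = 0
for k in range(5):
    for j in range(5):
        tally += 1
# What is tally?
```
Trace:
  tally=0
  tally=1, k=0, j=0
  tally=2, k=0, j=1
  tally=3, k=0, j=2
  tally=4, k=0, j=3
  tally=5, k=0, j=4
  tally=6, k=1, j=0
  tally=7, k=1, j=1
  tally=8, k=1, j=2
  tally=9, k=1, j=3
  tally=10, k=1, j=4
  tally=11, k=2, j=0
  tally=12, k=2, j=1
  tally=13, k=2, j=2
  tally=14, k=2, j=3
  tally=15, k=2, j=4
  tally=16, k=3, j=0
  tally=17, k=3, j=1
  tally=18, k=3, j=2
  tally=19, k=3, j=3
  tally=20, k=3, j=4
  tally=21, k=4, j=0
  tally=22, k=4, j=1
  tally=23, k=4, j=2
  tally=24, k=4, j=3
  tally=25, k=4, j=4

Final answer: 25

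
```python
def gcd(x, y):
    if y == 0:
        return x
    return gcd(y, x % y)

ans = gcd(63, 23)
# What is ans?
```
Call trace:
gcd(x=63, y=23)
  gcd(x=23, y=17)
    gcd(x=17, y=6)
      gcd(x=6, y=5)
        gcd(x=5, y=1)
          gcd(x=1, y=0)
          -> return 1
        -> return 1
      -> return 1
    -> return 1
  -> return 1
-> return 1

Final answer: 1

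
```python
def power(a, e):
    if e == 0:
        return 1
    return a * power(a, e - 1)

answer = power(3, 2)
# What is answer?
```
Call trace:
power(a=3, e=2)
  power(a=3, e=1)
    power(a=3, e=0)
    -> return 1
  -> return 3
-> return 9

Final answer: 9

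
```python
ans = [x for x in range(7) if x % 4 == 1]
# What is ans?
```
Trace:
  x=0
  x=1
  x=2
  x=3
  x=4
  x=5
  x=6
  ans=[1, 5]

Final answer: [1, 5]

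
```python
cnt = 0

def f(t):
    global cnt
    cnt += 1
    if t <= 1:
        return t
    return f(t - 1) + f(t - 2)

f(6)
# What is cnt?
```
Call trace (a repeated sub-call is expanded the first time; later identical calls just restate its return value):
f(t=6)
  f(t=5)
    f(t=4)
      f(t=3)
        f(t=2)
          f(t=1)
          -> return 1
          f(t=0)
          -> return 0
        -> return 1
        f(t=1)
        -> return 1
      -> return 2
      f(t=2) -> return 1  (same call as traced above)
    -> return 3
    f(t=3) -> return 2  (same call as traced above)
  -> return 5
  f(t=4) -> return 3  (same call as traced above)
-> return 8

cnt is incremented once per call, so count the calls in each subtree. Let C(t) = number of calls made by f(t).
C(0) = C(1) = 1 (base case, no recursion); C(t) = 1 + C(t - 1) + C(t - 2) otherwise.
C(2) = 1 + C(1) + C(0) = 1 + 1 + 1 = 3
C(3) = 1 + C(2) + C(1) = 1 + 3 + 1 = 5
C(4) = 1 + C(3) + C(2) = 1 + 5 + 3 = 9
C(5) = 1 + C(4) + C(3) = 1 + 9 + 5 = 15
C(6) = 1 + C(5) + C(4) = 1 + 15 + 9 = 25
cnt = C(6) = 25

Final answer: 25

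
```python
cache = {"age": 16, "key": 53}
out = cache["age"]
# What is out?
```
Trace:
  cache={'age': 16, 'key': 53}
  cache={'age': 16, 'key': 53}, out=16

Final answer: 16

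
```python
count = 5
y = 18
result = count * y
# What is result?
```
Trace:
  count=5
  count=5, y=18
  count=5, y=18, result=90

Final answer: 90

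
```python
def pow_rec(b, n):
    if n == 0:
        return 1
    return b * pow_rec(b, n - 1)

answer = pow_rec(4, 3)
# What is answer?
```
Call trace:
pow_rec(b=4, n=3)
  pow_rec(b=4, n=2)
    pow_rec(b=4, n=1)
      pow_rec(b=4, n=0)
      -> return 1
    -> return 4
  -> return 16
-> return 64

Final answer: 64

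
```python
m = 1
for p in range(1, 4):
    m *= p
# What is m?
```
Trace:
  m=1
  m=1, p=1
  m=2, p=2
  m=6, p=3

Final answer: 6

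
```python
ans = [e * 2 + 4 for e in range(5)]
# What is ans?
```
Trace:
  e=0
  e=1
  e=2
  e=3
  e=4
  ans=[4, 6, 8, 10, 12]

Final answer: [4, 6, 8, 10, 12]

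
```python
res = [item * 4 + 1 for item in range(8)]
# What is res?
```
Trace:
  item=0
  item=1
  item=2
  item=3
  item=4
  item=5
  item=6
  item=7
  res=[1, 5, 9, 13, 17, 21, 25, 29]

Final answer: [1, 5, 9, 13, 17, 21, 25, 29]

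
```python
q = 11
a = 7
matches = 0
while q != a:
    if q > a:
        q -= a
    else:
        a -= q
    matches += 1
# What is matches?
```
Trace:
  q=11
  q=11, a=7
  q=11, a=7, matches=0
  q=4, a=7, matches=1
  q=4, a=3, matches=2
  q=1, a=3, matches=3
  q=1, a=2, matches=4
  q=1, a=1, matches=5

Final answer: 5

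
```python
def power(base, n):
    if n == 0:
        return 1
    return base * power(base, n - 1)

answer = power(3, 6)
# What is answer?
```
Call trace:
power(base=3, n=6)
  power(base=3, n=5)
    power(base=3, n=4)
      power(base=3, n=3)
        power(base=3, n=2)
          power(base=3, n=1)
            power(base=3, n=0)
            -> return 1
          -> return 3
        -> return 9
      -> return 27
    -> return 81
  -> return 243
-> return 729

Final answer: 729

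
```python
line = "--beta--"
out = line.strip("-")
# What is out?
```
Trace:
  line='--beta--'
  line='--beta--', out='beta'

Final answer: 'beta'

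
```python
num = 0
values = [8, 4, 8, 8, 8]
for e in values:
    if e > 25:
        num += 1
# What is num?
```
Trace:
  num=0
  num=0, e=8
  num=0, e=4
  num=0, e=8
  num=0, e=8
  num=0, e=8

Final answer: 0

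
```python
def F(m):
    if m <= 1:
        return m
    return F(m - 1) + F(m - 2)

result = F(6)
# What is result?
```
Call trace (a repeated sub-call is expanded the first time; later identical calls just restate its return value):
F(m=6)
  F(m=5)
    F(m=4)
      F(m=3)
        F(m=2)
          F(m=1)
          -> return 1
          F(m=0)
          -> return 0
        -> return 1
        F(m=1)
        -> return 1
      -> return 2
      F(m=2) -> return 1  (same call as traced above)
    -> return 3
    F(m=3) -> return 2  (same call as traced above)
  -> return 5
  F(m=4) -> return 3  (same call as traced above)
-> return 8

Final answer: 8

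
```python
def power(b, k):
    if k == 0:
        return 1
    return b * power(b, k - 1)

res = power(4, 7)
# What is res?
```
Call trace:
power(b=4, k=7)
  power(b=4, k=6)
    power(b=4, k=5)
      power(b=4, k=4)
        power(b=4, k=3)
          power(b=4, k=2)
            power(b=4, k=1)
              power(b=4, k=0)
              -> return 1
            -> return 4
          -> return 16
        -> return 64
      -> return 256
    -> return 1024
  -> return 4096
-> return 16384

Final answer: 16384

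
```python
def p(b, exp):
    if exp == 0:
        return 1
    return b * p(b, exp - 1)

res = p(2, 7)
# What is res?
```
Call trace:
p(b=2, exp=7)
  p(b=2, exp=6)
    p(b=2, exp=5)
      p(b=2, exp=4)
        p(b=2, exp=3)
          p(b=2, exp=2)
            p(b=2, exp=1)
              p(b=2, exp=0)
              -> return 1
            -> return 2
          -> return 4
        -> return 8
      -> return 16
    -> return 32
  -> return 64
-> return 128

Final answer: 128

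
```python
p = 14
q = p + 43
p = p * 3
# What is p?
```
Trace:
  p=14
  p=14, q=57
  p=42, q=57

Final answer: 42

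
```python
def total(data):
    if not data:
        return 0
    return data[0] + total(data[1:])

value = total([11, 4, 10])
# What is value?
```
Call trace:
total(data=[11, 4, 10])
  total(data=[4, 10])
    total(data=[10])
      total(data=[])
      -> return 0
    -> return 10
  -> return 14
-> return 25

Final answer: 25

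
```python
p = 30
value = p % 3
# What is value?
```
Trace:
  p=30
  p=30, value=0

Final answer: 0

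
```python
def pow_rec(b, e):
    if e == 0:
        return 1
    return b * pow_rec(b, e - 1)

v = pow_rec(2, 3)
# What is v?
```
Call trace:
pow_rec(b=2, e=3)
  pow_rec(b=2, e=2)
    pow_rec(b=2, e=1)
      pow_rec(b=2, e=0)
      -> return 1
    -> return 2
  -> return 4
-> return 8

Final answer: 8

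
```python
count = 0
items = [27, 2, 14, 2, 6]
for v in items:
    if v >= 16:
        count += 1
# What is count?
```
Trace:
  count=0
  count=1, v=27
  count=1, v=2
  count=1, v=14
  count=1, v=2
  count=1, v=6

Final answer: 1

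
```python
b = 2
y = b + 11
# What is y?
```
Trace:
  b=2
  b=2, y=13

Final answer: 13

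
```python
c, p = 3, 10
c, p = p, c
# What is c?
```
Trace:
  c=3, p=10
  c=10, p=3

Final answer: 10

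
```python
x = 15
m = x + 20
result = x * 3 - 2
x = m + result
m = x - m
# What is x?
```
Trace:
  x=15
  x=15, m=35
  x=15, m=35, result=43
  x=78, m=35, result=43
  x=78, m=43, result=43

Final answer: 78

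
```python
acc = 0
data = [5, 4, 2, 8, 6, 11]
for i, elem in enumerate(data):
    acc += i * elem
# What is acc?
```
Trace:
  acc=0
  acc=0, i=0, elem=5
  acc=4, i=1, elem=4
  acc=8, i=2, elem=2
  acc=32, i=3, elem=8
  acc=56, i=4, elem=6
  acc=111, i=5, elem=11

Final answer: 111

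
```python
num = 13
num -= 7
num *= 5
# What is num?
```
Trace:
  num=13
  num=6
  num=30

Final answer: 30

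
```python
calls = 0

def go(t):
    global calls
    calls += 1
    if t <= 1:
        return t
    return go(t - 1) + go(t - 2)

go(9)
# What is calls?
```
Call trace (a repeated sub-call is expanded the first time; later identical calls just restate its return value):
go(t=9)
  go(t=8)
    go(t=7)
      go(t=6)
        go(t=5)
          go(t=4)
            go(t=3)
              go(t=2)
                go(t=1)
                -> return 1
                go(t=0)
                -> return 0
              -> return 1
              go(t=1)
              -> return 1
            -> return 2
            go(t=2) -> return 1  (same call as traced above)
          -> return 3
          go(t=3) -> return 2  (same call as traced above)
        -> return 5
        go(t=4) -> return 3  (same call as traced above)
      -> return 8
      go(t=5) -> return 5  (same call as traced above)
    -> return 13
    go(t=6) -> return 8  (same call as traced above)
  -> return 21
  go(t=7) -> return 13  (same call as traced above)
-> return 34

calls is incremented once per call, so count the calls in each subtree. Let C(t) = number of calls made by go(t).
C(0) = C(1) = 1 (base case, no recursion); C(t) = 1 + C(t - 1) + C(t - 2) otherwise.
C(2) = 1 + C(1) + C(0) = 1 + 1 + 1 = 3
C(3) = 1 + C(2) + C(1) = 1 + 3 + 1 = 5
C(4) = 1 + C(3) + C(2) = 1 + 5 + 3 = 9
C(5) = 1 + C(4) + C(3) = 1 + 9 + 5 = 15
C(6) = 1 + C(5) + C(4) = 1 + 15 + 9 = 25
C(7) = 1 + C(6) + C(5) = 1 + 25 + 15 = 41
C(8) = 1 + C(7) + C(6) = 1 + 41 + 25 = 67
C(9) = 1 + C(8) + C(7) = 1 + 67 + 41 = 109
calls = C(9) = 109

Final answer: 109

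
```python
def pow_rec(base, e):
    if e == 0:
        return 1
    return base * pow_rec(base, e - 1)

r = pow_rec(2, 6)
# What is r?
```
Call trace:
pow_rec(base=2, e=6)
  pow_rec(base=2, e=5)
    pow_rec(base=2, e=4)
      pow_rec(base=2, e=3)
        pow_rec(base=2, e=2)
          pow_rec(base=2, e=1)
            pow_rec(base=2, e=0)
            -> return 1
          -> return 2
        -> return 4
      -> return 8
    -> return 16
  -> return 32
-> return 64

Final answer: 64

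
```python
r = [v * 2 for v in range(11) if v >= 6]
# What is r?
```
Trace:
  v=0
  v=1
  v=2
  v=3
  v=4
  v=5
  v=6
  v=7
  v=8
  v=9
  v=10
  r=[12, 14, 16, 18, 20]

Final answer: [12, 14, 16, 18, 20]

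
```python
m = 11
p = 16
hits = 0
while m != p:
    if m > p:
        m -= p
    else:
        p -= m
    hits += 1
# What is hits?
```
Trace:
  m=11
  m=11, p=16
  m=11, p=16, hits=0
  m=11, p=5, hits=1
  m=6, p=5, hits=2
  m=1, p=5, hits=3
  m=1, p=4, hits=4
  m=1, p=3, hits=5
  m=1, p=2, hits=6
  m=1, p=1, hits=7

Final answer: 7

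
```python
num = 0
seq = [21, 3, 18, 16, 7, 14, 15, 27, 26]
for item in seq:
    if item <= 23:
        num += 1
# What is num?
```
Trace:
  num=0
  num=1, item=21
  num=2, item=3
  num=3, item=18
  num=4, item=16
  num=5, item=7
  num=6, item=14
  num=7, item=15
  num=7, item=27
  num=7, item=26

Final answer: 7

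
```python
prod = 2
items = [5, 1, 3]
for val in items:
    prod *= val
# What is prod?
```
Trace:
  prod=2
  prod=10, val=5
  prod=10, val=1
  prod=30, val=3

Final answer: 30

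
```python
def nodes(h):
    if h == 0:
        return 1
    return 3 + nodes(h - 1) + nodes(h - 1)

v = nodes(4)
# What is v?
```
Call trace (a repeated sub-call is expanded the first time; later identical calls just restate its return value):
nodes(h=4)
  nodes(h=3)
    nodes(h=2)
      nodes(h=1)
        nodes(h=0)
        -> return 1
        nodes(h=0)
        -> return 1
      -> return 5
      nodes(h=1) -> return 5  (same call as traced above)
    -> return 13
    nodes(h=2) -> return 13  (same call as traced above)
  -> return 29
  nodes(h=3) -> return 29  (same call as traced above)
-> return 61

Final answer: 61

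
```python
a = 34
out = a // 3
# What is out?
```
Trace:
  a=34
  a=34, out=11

Final answer: 11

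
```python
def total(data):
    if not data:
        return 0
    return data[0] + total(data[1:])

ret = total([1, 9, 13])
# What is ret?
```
Call trace:
total(data=[1, 9, 13])
  total(data=[9, 13])
    total(data=[13])
      total(data=[])
      -> return 0
    -> return 13
  -> return 22
-> return 23

Final answer: 23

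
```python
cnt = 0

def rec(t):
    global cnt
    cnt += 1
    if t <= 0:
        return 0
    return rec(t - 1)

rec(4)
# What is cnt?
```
Call trace:
rec(t=4)
  rec(t=3)
    rec(t=2)
      rec(t=1)
        rec(t=0)
        -> return 0
      -> return 0
    -> return 0
  -> return 0
-> return 0

cnt is incremented once per call. rec is entered once for each t = 4, 3, 2, 1, 0 (the t <= 0 call returns without recursing), i.e. 4 + 1 calls.
cnt = 5

Final answer: 5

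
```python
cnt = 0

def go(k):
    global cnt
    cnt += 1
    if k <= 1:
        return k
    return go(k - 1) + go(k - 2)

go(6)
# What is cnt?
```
Call trace (a repeated sub-call is expanded the first time; later identical calls just restate its return value):
go(k=6)
  go(k=5)
    go(k=4)
      go(k=3)
        go(k=2)
          go(k=1)
          -> return 1
          go(k=0)
          -> return 0
        -> return 1
        go(k=1)
        -> return 1
      -> return 2
      go(k=2) -> return 1  (same call as traced above)
    -> return 3
    go(k=3) -> return 2  (same call as traced above)
  -> return 5
  go(k=4) -> return 3  (same call as traced above)
-> return 8

cnt is incremented once per call, so count the calls in each subtree. Let C(k) = number of calls made by go(k).
C(0) = C(1) = 1 (base case, no recursion); C(k) = 1 + C(k - 1) + C(k - 2) otherwise.
C(2) = 1 + C(1) + C(0) = 1 + 1 + 1 = 3
C(3) = 1 + C(2) + C(1) = 1 + 3 + 1 = 5
C(4) = 1 + C(3) + C(2) = 1 + 5 + 3 = 9
C(5) = 1 + C(4) + C(3) = 1 + 9 + 5 = 15
C(6) = 1 + C(5) + C(4) = 1 + 15 + 9 = 25
cnt = C(6) = 25

Final answer: 25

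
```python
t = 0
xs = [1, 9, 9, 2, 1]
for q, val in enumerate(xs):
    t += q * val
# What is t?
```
Trace:
  t=0
  t=0, q=0, val=1
  t=9, q=1, val=9
  t=27, q=2, val=9
  t=33, q=3, val=2
  t=37, q=4, val=1

Final answer: 37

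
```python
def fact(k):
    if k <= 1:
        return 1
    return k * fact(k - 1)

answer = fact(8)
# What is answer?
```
Call trace:
fact(k=8)
  fact(k=7)
    fact(k=6)
      fact(k=5)
        fact(k=4)
          fact(k=3)
            fact(k=2)
              fact(k=1)
              -> return 1
            -> return 2
          -> return 6
        -> return 24
      -> return 120
    -> return 720
  -> return 5040
-> return 40320

Final answer: 40320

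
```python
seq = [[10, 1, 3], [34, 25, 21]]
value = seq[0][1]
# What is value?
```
Trace:
  seq=[[10, 1, 3], [34, 25, 21]]
  seq=[[10, 1, 3], [34, 25, 21]], value=1

Final answer: 1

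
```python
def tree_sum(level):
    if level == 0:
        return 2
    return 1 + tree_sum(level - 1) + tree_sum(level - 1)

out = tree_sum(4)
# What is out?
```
Call trace (a repeated sub-call is expanded the first time; later identical calls just restate its return value):
tree_sum(level=4)
  tree_sum(level=3)
    tree_sum(level=2)
      tree_sum(level=1)
        tree_sum(level=0)
        -> return 2
        tree_sum(level=0)
        -> return 2
      -> return 5
      tree_sum(level=1) -> return 5  (same call as traced above)
    -> return 11
    tree_sum(level=2) -> return 11  (same call as traced above)
  -> return 23
  tree_sum(level=3) -> return 23  (same call as traced above)
-> return 47

Final answer: 47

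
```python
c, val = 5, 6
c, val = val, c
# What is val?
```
Trace:
  c=5, val=6
  c=6, val=5

Final answer: 5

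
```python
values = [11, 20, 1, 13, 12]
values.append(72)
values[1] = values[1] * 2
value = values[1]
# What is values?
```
Trace:
  values=[11, 20, 1, 13, 12]
  values=[11, 20, 1, 13, 12, 72]
  values=[11, 40, 1, 13, 12, 72]
  values=[11, 40, 1, 13, 12, 72], value=40

Final answer: [11, 40, 1, 13, 12, 72]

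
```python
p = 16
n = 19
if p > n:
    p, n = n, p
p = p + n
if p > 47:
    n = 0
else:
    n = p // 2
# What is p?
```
Trace:
  p=16
  p=16, n=19
  p=16, n=19
  p=35, n=19
  p=35, n=17

Final answer: 35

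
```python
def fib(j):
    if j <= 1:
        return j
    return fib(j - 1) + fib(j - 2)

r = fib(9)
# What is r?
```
Call trace (a repeated sub-call is expanded the first time; later identical calls just restate its return value):
fib(j=9)
  fib(j=8)
    fib(j=7)
      fib(j=6)
        fib(j=5)
          fib(j=4)
            fib(j=3)
              fib(j=2)
                fib(j=1)
                -> return 1
                fib(j=0)
                -> return 0
              -> return 1
              fib(j=1)
              -> return 1
            -> return 2
            fib(j=2) -> return 1  (same call as traced above)
          -> return 3
          fib(j=3) -> return 2  (same call as traced above)
        -> return 5
        fib(j=4) -> return 3  (same call as traced above)
      -> return 8
      fib(j=5) -> return 5  (same call as traced above)
    -> return 13
    fib(j=6) -> return 8  (same call as traced above)
  -> return 21
  fib(j=7) -> return 13  (same call as traced above)
-> return 34

Final answer: 34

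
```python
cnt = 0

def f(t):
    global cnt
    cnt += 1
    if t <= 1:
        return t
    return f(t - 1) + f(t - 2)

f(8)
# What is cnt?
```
Call trace (a repeated sub-call is expanded the first time; later identical calls just restate its return value):
f(t=8)
  f(t=7)
    f(t=6)
      f(t=5)
        f(t=4)
          f(t=3)
            f(t=2)
              f(t=1)
              -> return 1
              f(t=0)
              -> return 0
            -> return 1
            f(t=1)
            -> return 1
          -> return 2
          f(t=2) -> return 1  (same call as traced above)
        -> return 3
        f(t=3) -> return 2  (same call as traced above)
      -> return 5
      f(t=4) -> return 3  (same call as traced above)
    -> return 8
    f(t=5) -> return 5  (same call as traced above)
  -> return 13
  f(t=6) -> return 8  (same call as traced above)
-> return 21

cnt is incremented once per call, so count the calls in each subtree. Let C(t) = number of calls made by f(t).
C(0) = C(1) = 1 (base case, no recursion); C(t) = 1 + C(t - 1) + C(t - 2) otherwise.
C(2) = 1 + C(1) + C(0) = 1 + 1 + 1 = 3
C(3) = 1 + C(2) + C(1) = 1 + 3 + 1 = 5
C(4) = 1 + C(3) + C(2) = 1 + 5 + 3 = 9
C(5) = 1 + C(4) + C(3) = 1 + 9 + 5 = 15
C(6) = 1 + C(5) + C(4) = 1 + 15 + 9 = 25
C(7) = 1 + C(6) + C(5) = 1 + 25 + 15 = 41
C(8) = 1 + C(7) + C(6) = 1 + 41 + 25 = 67
cnt = C(8) = 67

Final answer: 67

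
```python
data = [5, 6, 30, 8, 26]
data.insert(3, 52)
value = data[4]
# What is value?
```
Trace:
  data=[5, 6, 30, 8, 26]
  data=[5, 6, 30, 52, 8, 26]
  data=[5, 6, 30, 52, 8, 26], value=8

Final answer: 8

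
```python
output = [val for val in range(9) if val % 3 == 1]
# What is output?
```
Trace:
  val=0
  val=1
  val=2
  val=3
  val=4
  val=5
  val=6
  val=7
  val=8
  output=[1, 4, 7]

Final answer: [1, 4, 7]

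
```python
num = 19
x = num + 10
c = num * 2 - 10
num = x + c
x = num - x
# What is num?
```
Trace:
  num=19
  num=19, x=29
  num=19, x=29, c=28
  num=57, x=29, c=28
  num=57, x=28, c=28

Final answer: 57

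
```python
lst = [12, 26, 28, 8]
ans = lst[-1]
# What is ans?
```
Trace:
  lst=[12, 26, 28, 8]
  lst=[12, 26, 28, 8], ans=8

Final answer: 8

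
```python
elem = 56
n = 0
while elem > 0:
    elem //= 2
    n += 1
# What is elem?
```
Trace:
  elem=56
  elem=56, n=0
  elem=28, n=1
  elem=14, n=2
  elem=7, n=3
  elem=3, n=4
  elem=1, n=5
  elem=0, n=6

Final answer: 0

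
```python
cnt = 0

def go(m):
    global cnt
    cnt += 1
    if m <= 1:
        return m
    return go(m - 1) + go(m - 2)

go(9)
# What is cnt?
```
Call trace (a repeated sub-call is expanded the first time; later identical calls just restate its return value):
go(m=9)
  go(m=8)
    go(m=7)
      go(m=6)
        go(m=5)
          go(m=4)
            go(m=3)
              go(m=2)
                go(m=1)
                -> return 1
                go(m=0)
                -> return 0
              -> return 1
              go(m=1)
              -> return 1
            -> return 2
            go(m=2) -> return 1  (same call as traced above)
          -> return 3
          go(m=3) -> return 2  (same call as traced above)
        -> return 5
        go(m=4) -> return 3  (same call as traced above)
      -> return 8
      go(m=5) -> return 5  (same call as traced above)
    -> return 13
    go(m=6) -> return 8  (same call as traced above)
  -> return 21
  go(m=7) -> return 13  (same call as traced above)
-> return 34

cnt is incremented once per call, so count the calls in each subtree. Let C(m) = number of calls made by go(m).
C(0) = C(1) = 1 (base case, no recursion); C(m) = 1 + C(m - 1) + C(m - 2) otherwise.
C(2) = 1 + C(1) + C(0) = 1 + 1 + 1 = 3
C(3) = 1 + C(2) + C(1) = 1 + 3 + 1 = 5
C(4) = 1 + C(3) + C(2) = 1 + 5 + 3 = 9
C(5) = 1 + C(4) + C(3) = 1 + 9 + 5 = 15
C(6) = 1 + C(5) + C(4) = 1 + 15 + 9 = 25
C(7) = 1 + C(6) + C(5) = 1 + 25 + 15 = 41
C(8) = 1 + C(7) + C(6) = 1 + 41 + 25 = 67
C(9) = 1 + C(8) + C(7) = 1 + 67 + 41 = 109
cnt = C(9) = 109

Final answer: 109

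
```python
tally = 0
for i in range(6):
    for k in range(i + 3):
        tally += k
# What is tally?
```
Trace:
  tally=0
  tally=0, i=0, k=0
  tally=1, i=0, k=1
  tally=3, i=0, k=2
  tally=3, i=1, k=0
  tally=4, i=1, k=1
  tally=6, i=1, k=2
  tally=9, i=1, k=3
  tally=9, i=2, k=0
  tally=10, i=2, k=1
  tally=12, i=2, k=2
  tally=15, i=2, k=3
  tally=19, i=2, k=4
  tally=19, i=3, k=0
  tally=20, i=3, k=1
  tally=22, i=3, k=2
  tally=25, i=3, k=3
  tally=29, i=3, k=4
  tally=34, i=3, k=5
  tally=34, i=4, k=0
  tally=35, i=4, k=1
  tally=37, i=4, k=2
  tally=40, i=4, k=3
  tally=44, i=4, k=4
  tally=49, i=4, k=5
  tally=55, i=4, k=6
  tally=55, i=5, k=0
  tally=56, i=5, k=1
  tally=58, i=5, k=2
  tally=61, i=5, k=3
  tally=65, i=5, k=4
  tally=70, i=5, k=5
  tally=76, i=5, k=6
  tally=83, i=5, k=7

Final answer: 83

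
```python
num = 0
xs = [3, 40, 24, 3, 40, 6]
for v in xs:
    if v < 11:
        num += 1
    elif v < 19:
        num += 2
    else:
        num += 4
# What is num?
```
Trace:
  num=0
  num=1, v=3
  num=5, v=40
  num=9, v=24
  num=10, v=3
  num=14, v=40
  num=15, v=6

Final answer: 15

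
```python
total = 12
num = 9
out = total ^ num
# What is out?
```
Trace:
  total=12
  total=12, num=9
  total=12, num=9, out=5

Final answer: 5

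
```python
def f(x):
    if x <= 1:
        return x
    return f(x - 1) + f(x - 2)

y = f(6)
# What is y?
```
Call trace (a repeated sub-call is expanded the first time; later identical calls just restate its return value):
f(x=6)
  f(x=5)
    f(x=4)
      f(x=3)
        f(x=2)
          f(x=1)
          -> return 1
          f(x=0)
          -> return 0
        -> return 1
        f(x=1)
        -> return 1
      -> return 2
      f(x=2) -> return 1  (same call as traced above)
    -> return 3
    f(x=3) -> return 2  (same call as traced above)
  -> return 5
  f(x=4) -> return 3  (same call as traced above)
-> return 8

Final answer: 8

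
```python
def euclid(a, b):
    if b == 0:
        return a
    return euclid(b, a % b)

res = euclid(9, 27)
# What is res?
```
Call trace:
euclid(a=9, b=27)
  euclid(a=27, b=9)
    euclid(a=9, b=0)
    -> return 9
  -> return 9
-> return 9

Final answer: 9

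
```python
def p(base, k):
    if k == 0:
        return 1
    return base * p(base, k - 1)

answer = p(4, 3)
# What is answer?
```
Call trace:
p(base=4, k=3)
  p(base=4, k=2)
    p(base=4, k=1)
      p(base=4, k=0)
      -> return 1
    -> return 4
  -> return 16
-> return 64

Final answer: 64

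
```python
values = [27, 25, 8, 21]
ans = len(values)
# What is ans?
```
Trace:
  values=[27, 25, 8, 21]
  values=[27, 25, 8, 21], ans=4

Final answer: 4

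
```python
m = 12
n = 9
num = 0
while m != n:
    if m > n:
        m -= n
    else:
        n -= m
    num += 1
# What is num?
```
Trace:
  m=12
  m=12, n=9
  m=12, n=9, num=0
  m=3, n=9, num=1
  m=3, n=6, num=2
  m=3, n=3, num=3

Final answer: 3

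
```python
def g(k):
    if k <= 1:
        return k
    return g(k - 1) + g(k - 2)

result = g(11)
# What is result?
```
Call trace (a repeated sub-call is expanded the first time; later identical calls just restate its return value):
g(k=11)
  g(k=10)
    g(k=9)
      g(k=8)
        g(k=7)
          g(k=6)
            g(k=5)
              g(k=4)
                g(k=3)
                  g(k=2)
                    g(k=1)
                    -> return 1
                    g(k=0)
                    -> return 0
                  -> return 1
                  g(k=1)
                  -> return 1
                -> return 2
                g(k=2) -> return 1  (same call as traced above)
              -> return 3
              g(k=3) -> return 2  (same call as traced above)
            -> return 5
            g(k=4) -> return 3  (same call as traced above)
          -> return 8
          g(k=5) -> return 5  (same call as traced above)
        -> return 13
        g(k=6) -> return 8  (same call as traced above)
      -> return 21
      g(k=7) -> return 13  (same call as traced above)
    -> return 34
    g(k=8) -> return 21  (same call as traced above)
  -> return 55
  g(k=9) -> return 34  (same call as traced above)
-> return 89

Final answer: 89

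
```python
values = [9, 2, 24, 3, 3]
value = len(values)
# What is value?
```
Trace:
  values=[9, 2, 24, 3, 3]
  values=[9, 2, 24, 3, 3], value=5

Final answer: 5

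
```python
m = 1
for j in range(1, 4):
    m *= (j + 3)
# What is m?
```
Trace:
  m=1
  m=4, j=1
  m=20, j=2
  m=120, j=3

Final answer: 120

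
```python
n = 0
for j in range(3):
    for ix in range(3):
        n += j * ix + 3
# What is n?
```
Trace:
  n=0
  n=3, j=0, ix=0
  n=6, j=0, ix=1
  n=9, j=0, ix=2
  n=12, j=1, ix=0
  n=16, j=1, ix=1
  n=21, j=1, ix=2
  n=24, j=2, ix=0
  n=29, j=2, ix=1
  n=36, j=2, ix=2

Final answer: 36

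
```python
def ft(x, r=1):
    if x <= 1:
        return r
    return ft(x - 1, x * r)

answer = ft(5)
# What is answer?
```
Call trace:
ft(x=5, r=1)
  ft(x=4, r=5)
    ft(x=3, r=20)
      ft(x=2, r=60)
        ft(x=1, r=120)
        -> return 120
      -> return 120
    -> return 120
  -> return 120
-> return 120

Final answer: 120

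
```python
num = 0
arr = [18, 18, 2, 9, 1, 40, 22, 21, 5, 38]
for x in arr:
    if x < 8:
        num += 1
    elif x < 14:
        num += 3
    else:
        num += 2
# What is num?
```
Trace:
  num=0
  num=2, x=18
  num=4, x=18
  num=5, x=2
  num=8, x=9
  num=9, x=1
  num=11, x=40
  num=13, x=22
  num=15, x=21
  num=16, x=5
  num=18, x=38

Final answer: 18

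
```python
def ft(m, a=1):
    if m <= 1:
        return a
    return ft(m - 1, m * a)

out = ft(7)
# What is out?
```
Call trace:
ft(m=7, a=1)
  ft(m=6, a=7)
    ft(m=5, a=42)
      ft(m=4, a=210)
        ft(m=3, a=840)
          ft(m=2, a=2520)
            ft(m=1, a=5040)
            -> return 5040
          -> return 5040
        -> return 5040
      -> return 5040
    -> return 5040
  -> return 5040
-> return 5040

Final answer: 5040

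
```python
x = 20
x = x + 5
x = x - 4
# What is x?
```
Trace:
  x=20
  x=25
  x=21

Final answer: 21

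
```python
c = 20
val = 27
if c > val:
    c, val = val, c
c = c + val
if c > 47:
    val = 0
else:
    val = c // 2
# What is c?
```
Trace:
  c=20
  c=20, val=27
  c=20, val=27
  c=47, val=27
  c=47, val=23

Final answer: 47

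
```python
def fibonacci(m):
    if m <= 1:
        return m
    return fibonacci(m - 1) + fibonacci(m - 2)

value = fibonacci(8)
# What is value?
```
Call trace (a repeated sub-call is expanded the first time; later identical calls just restate its return value):
fibonacci(m=8)
  fibonacci(m=7)
    fibonacci(m=6)
      fibonacci(m=5)
        fibonacci(m=4)
          fibonacci(m=3)
            fibonacci(m=2)
              fibonacci(m=1)
              -> return 1
              fibonacci(m=0)
              -> return 0
            -> return 1
            fibonacci(m=1)
            -> return 1
          -> return 2
          fibonacci(m=2) -> return 1  (same call as traced above)
        -> return 3
        fibonacci(m=3) -> return 2  (same call as traced above)
      -> return 5
      fibonacci(m=4) -> return 3  (same call as traced above)
    -> return 8
    fibonacci(m=5) -> return 5  (same call as traced above)
  -> return 13
  fibonacci(m=6) -> return 8  (same call as traced above)
-> return 21

Final answer: 21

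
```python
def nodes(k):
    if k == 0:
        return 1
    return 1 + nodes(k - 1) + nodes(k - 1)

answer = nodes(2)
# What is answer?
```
Call trace (a repeated sub-call is expanded the first time; later identical calls just restate its return value):
nodes(k=2)
  nodes(k=1)
    nodes(k=0)
    -> return 1
    nodes(k=0)
    -> return 1
  -> return 3
  nodes(k=1) -> return 3  (same call as traced above)
-> return 7

Final answer: 7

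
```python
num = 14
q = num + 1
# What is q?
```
Trace:
  num=14
  num=14, q=15

Final answer: 15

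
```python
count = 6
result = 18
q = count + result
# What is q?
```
Trace:
  count=6
  count=6, result=18
  count=6, result=18, q=24

Final answer: 24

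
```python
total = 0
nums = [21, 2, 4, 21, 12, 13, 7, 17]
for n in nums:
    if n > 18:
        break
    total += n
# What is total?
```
Trace:
  total=0
  total=0, n=21

Final answer: 0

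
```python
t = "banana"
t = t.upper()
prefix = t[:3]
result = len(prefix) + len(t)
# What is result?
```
Trace:
  t='banana'
  t='BANANA'
  t='BANANA', prefix='BAN'
  t='BANANA', prefix='BAN', result=9

Final answer: 9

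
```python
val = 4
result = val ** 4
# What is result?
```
Trace:
  val=4
  val=4, result=256

Final answer: 256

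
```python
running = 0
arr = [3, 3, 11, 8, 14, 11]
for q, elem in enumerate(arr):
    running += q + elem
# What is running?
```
Trace:
  running=0
  running=3, q=0, elem=3
  running=7, q=1, elem=3
  running=20, q=2, elem=11
  running=31, q=3, elem=8
  running=49, q=4, elem=14
  running=65, q=5, elem=11

Final answer: 65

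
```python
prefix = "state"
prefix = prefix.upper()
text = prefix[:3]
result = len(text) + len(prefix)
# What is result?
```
Trace:
  prefix='state'
  prefix='STATE'
  prefix='STATE', text='STA'
  prefix='STATE', text='STA', result=8

Final answer: 8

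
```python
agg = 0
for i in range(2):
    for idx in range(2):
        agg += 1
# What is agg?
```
Trace:
  agg=0
  agg=1, i=0, idx=0
  agg=2, i=0, idx=1
  agg=3, i=1, idx=0
  agg=4, i=1, idx=1

Final answer: 4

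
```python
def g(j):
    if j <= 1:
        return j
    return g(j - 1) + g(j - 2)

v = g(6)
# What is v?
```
Call trace (a repeated sub-call is expanded the first time; later identical calls just restate its return value):
g(j=6)
  g(j=5)
    g(j=4)
      g(j=3)
        g(j=2)
          g(j=1)
          -> return 1
          g(j=0)
          -> return 0
        -> return 1
        g(j=1)
        -> return 1
      -> return 2
      g(j=2) -> return 1  (same call as traced above)
    -> return 3
    g(j=3) -> return 2  (same call as traced above)
  -> return 5
  g(j=4) -> return 3  (same call as traced above)
-> return 8

Final answer: 8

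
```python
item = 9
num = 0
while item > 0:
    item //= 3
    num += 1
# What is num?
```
Trace:
  item=9
  item=9, num=0
  item=3, num=1
  item=1, num=2
  item=0, num=3

Final answer: 3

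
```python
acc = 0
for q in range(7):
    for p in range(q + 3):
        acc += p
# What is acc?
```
Trace:
  acc=0
  acc=0, q=0, p=0
  acc=1, q=0, p=1
  acc=3, q=0, p=2
  acc=3, q=1, p=0
  acc=4, q=1, p=1
  acc=6, q=1, p=2
  acc=9, q=1, p=3
  acc=9, q=2, p=0
  acc=10, q=2, p=1
  acc=12, q=2, p=2
  acc=15, q=2, p=3
  acc=19, q=2, p=4
  acc=19, q=3, p=0
  acc=20, q=3, p=1
  acc=22, q=3, p=2
  acc=25, q=3, p=3
  acc=29, q=3, p=4
  acc=34, q=3, p=5
  acc=34, q=4, p=0
  acc=35, q=4, p=1
  acc=37, q=4, p=2
  acc=40, q=4, p=3
  acc=44, q=4, p=4
  acc=49, q=4, p=5
  acc=55, q=4, p=6
  acc=55, q=5, p=0
  acc=56, q=5, p=1
  acc=58, q=5, p=2
  acc=61, q=5, p=3
  acc=65, q=5, p=4
  acc=70, q=5, p=5
  acc=76, q=5, p=6
  acc=83, q=5, p=7
  acc=83, q=6, p=0
  acc=84, q=6, p=1
  acc=86, q=6, p=2
  acc=89, q=6, p=3
  acc=93, q=6, p=4
  acc=98, q=6, p=5
  acc=104, q=6, p=6
  acc=111, q=6, p=7
  acc=119, q=6, p=8

Final answer: 119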